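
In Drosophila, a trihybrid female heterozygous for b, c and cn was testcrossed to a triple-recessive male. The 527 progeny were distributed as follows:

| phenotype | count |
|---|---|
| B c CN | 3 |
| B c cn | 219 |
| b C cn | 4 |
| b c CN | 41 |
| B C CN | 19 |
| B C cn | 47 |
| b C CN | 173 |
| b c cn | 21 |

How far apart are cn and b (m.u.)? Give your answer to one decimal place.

8.9 m.u.

The two most frequent reciprocal classes, B c cn and b C CN, are the parental types, so the F1 was B c cn / b C CN.
The two rarest classes, B c CN and b C cn, are the double crossovers. Comparing them with the parentals, only the cn allele has switched, so cn is the middle locus and the order is b – cn – c.
Crossovers in the b–cn interval produce the single-crossover classes b c cn and B C CN (21 + 19 = 40) plus the double crossovers (7).
RF(b–cn) = (40 + 7) / 527 = 47/527 = 0.0892 → 8.9 m.u.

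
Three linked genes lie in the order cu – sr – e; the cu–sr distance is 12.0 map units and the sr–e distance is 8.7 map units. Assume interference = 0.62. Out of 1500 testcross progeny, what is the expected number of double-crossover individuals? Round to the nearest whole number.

6

Map distances give recombination frequencies of 0.120 and 0.087 for the two intervals.
With interference 0.62 (so coincidence = 0.38), expected double-crossover frequency = 0.120 × 0.087 × 0.38 = 0.00397.
Expected number = 0.00397 × 1500 = 5.95 ≈ 6.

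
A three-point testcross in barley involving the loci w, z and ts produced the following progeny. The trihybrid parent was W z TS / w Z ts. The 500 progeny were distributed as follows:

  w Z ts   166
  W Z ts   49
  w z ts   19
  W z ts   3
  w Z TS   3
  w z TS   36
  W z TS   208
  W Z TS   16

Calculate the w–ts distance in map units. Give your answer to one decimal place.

18.2 map units

The two rarest classes, W z ts and w Z TS, are the double crossovers. Comparing them with the parentals, only the ts allele has switched, so ts is the middle locus and the order is z – ts – w.
Crossovers in the ts–w interval produce the single-crossover classes w z TS and W Z ts (36 + 49 = 85) plus the double crossovers (6).
RF(ts–w) = (85 + 6) / 500 = 91/500 = 0.1820 → 18.2 map units.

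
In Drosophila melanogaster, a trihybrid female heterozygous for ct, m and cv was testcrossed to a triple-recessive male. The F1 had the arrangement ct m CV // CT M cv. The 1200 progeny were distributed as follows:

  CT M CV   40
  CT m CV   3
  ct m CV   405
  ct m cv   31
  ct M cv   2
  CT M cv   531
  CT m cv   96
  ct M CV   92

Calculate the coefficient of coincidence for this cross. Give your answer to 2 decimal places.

The two rarest classes, CT m CV and ct M cv, are the double crossovers. Comparing them with the parentals, only the ct allele has switched, so ct is the middle locus and the order is cv – ct – m.
cv–ct: (71 + 5)/1200 = 0.0633; ct–m: (188 + 5)/1200 = 0.1608.
Expected DCO frequency = 0.0633 × 0.1608 ≈ 0.01018; observed = 5/1200 ≈ 0.00417.
Coefficient of coincidence = 0.00417/0.01018 ≈ 0.41.

0.41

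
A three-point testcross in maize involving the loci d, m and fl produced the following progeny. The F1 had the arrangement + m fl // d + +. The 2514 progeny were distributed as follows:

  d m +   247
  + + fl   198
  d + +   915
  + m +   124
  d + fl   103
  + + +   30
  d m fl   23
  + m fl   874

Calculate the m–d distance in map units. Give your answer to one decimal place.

19.8 map units

The two rarest classes, d m fl and + + +, are the double crossovers. Comparing them with the parentals, only the d allele has switched, so d is the middle locus and the order is m – d – fl.
Crossovers in the m–d interval produce the single-crossover classes + + fl and d m + (198 + 247 = 445) plus the double crossovers (53).
RF(m–d) = (445 + 53) / 2514 = 498/2514 = 0.1981 → 19.8 map units.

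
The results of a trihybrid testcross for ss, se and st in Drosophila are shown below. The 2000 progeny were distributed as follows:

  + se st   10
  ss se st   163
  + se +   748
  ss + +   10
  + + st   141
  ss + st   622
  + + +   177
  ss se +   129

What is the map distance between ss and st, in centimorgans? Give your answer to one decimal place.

14.5 centimorgans

The two most frequent reciprocal classes, + se + and ss + st, are the parental types, so the F1 was + se + / ss + st.
The two rarest classes, + se st and ss + +, are the double crossovers. Comparing them with the parentals, only the st allele has switched, so st is the middle locus and the order is se – st – ss.
Crossovers in the st–ss interval produce the single-crossover classes ss se + and + + st (129 + 141 = 270) plus the double crossovers (20).
RF(st–ss) = (270 + 20) / 2000 = 290/2000 = 0.1450 → 14.5 centimorgans.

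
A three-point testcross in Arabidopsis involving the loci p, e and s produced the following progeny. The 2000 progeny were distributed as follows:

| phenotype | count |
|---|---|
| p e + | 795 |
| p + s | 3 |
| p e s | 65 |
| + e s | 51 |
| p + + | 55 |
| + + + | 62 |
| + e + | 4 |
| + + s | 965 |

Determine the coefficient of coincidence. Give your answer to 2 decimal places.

0.92

The two most frequent reciprocal classes, p e + and + + s, are the parental types, so the F1 was p e + / + + s.
The two rarest classes, + e + and p + s, are the double crossovers. Comparing them with the parentals, only the p allele has switched, so p is the middle locus and the order is e – p – s.
e–p: (106 + 7)/2000 = 0.0565; p–s: (127 + 7)/2000 = 0.0670.
Expected DCO frequency = 0.0565 × 0.0670 ≈ 0.00379; observed = 7/2000 ≈ 0.00350.
Coefficient of coincidence = 0.00350/0.00379 ≈ 0.92.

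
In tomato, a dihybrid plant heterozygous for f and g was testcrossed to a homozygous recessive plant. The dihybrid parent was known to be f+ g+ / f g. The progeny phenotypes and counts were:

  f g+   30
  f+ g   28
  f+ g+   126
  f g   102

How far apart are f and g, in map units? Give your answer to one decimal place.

20.3 map units

The recombinant classes are f+ g and f g+: 28 + 30 = 58.
Recombination frequency = 58/286 = 0.2028 ≈ 20.3%, i.e. 20.3 map units.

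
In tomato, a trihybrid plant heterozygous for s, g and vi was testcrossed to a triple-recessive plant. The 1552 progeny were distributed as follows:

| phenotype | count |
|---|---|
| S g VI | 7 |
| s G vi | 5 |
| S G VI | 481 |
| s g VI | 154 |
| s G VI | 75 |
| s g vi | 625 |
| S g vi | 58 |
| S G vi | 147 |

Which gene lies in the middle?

The two most frequent reciprocal classes, S G VI and s g vi, are the parental types, so the F1 was S G VI / s g vi.
The two rarest classes, S g VI and s G vi, are the double crossovers. Comparing them with the parentals, only the g allele has switched, so g is the middle locus and the order is s – g – vi.

g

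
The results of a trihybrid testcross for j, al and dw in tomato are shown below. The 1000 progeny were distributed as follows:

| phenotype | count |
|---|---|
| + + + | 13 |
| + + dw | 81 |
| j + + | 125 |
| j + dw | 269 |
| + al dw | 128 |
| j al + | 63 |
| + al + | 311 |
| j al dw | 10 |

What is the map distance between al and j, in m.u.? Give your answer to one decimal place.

16.7 m.u.

The two most frequent reciprocal classes, j + dw and + al +, are the parental types, so the F1 was j + dw / + al +.
The two rarest classes, j al dw and + + +, are the double crossovers. Comparing them with the parentals, only the al allele has switched, so al is the middle locus and the order is j – al – dw.
Crossovers in the j–al interval produce the single-crossover classes + + dw and j al + (81 + 63 = 144) plus the double crossovers (23).
RF(j–al) = (144 + 23) / 1000 = 167/1000 = 0.1670 → 16.7 m.u.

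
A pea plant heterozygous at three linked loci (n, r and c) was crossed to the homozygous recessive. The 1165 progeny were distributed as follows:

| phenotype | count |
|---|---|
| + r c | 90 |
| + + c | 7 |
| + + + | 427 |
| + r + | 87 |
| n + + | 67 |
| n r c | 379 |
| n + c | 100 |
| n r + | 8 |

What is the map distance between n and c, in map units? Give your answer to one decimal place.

14.8 map units

The two most frequent reciprocal classes, + + + and n r c, are the parental types, so the F1 was + + + / n r c.
The two rarest classes, + + c and n r +, are the double crossovers. Comparing them with the parentals, only the c allele has switched, so c is the middle locus and the order is n – c – r.
Crossovers in the n–c interval produce the single-crossover classes n + + and + r c (67 + 90 = 157) plus the double crossovers (15).
RF(n–c) = (157 + 15) / 1165 = 172/1165 = 0.1476 → 14.8 map units.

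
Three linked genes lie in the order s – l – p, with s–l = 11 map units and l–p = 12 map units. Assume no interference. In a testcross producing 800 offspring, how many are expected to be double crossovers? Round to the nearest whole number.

Map distances give recombination frequencies of 0.110 and 0.120 for the two intervals.
With no interference, expected double-crossover frequency = 0.110 × 0.120 = 0.01320.
Expected number = 0.01320 × 800 = 10.56 ≈ 11.

11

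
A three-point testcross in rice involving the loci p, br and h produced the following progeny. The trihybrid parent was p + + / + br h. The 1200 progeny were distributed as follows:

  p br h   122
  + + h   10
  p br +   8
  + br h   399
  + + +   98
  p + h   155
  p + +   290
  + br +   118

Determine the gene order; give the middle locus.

The two rarest classes, p br + and + + h, are the double crossovers. Comparing them with the parentals, only the br allele has switched, so br is the middle locus and the order is h – br – p.

br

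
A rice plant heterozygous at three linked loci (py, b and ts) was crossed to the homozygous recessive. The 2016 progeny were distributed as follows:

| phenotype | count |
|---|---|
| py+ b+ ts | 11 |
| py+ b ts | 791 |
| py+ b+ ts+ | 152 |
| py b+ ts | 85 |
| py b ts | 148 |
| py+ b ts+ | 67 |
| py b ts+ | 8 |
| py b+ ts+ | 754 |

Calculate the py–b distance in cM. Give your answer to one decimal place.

15.8 cM

The two most frequent reciprocal classes, py+ b ts and py b+ ts+, are the parental types, so the F1 was py+ b ts / py b+ ts+.
The two rarest classes, py+ b+ ts and py b ts+, are the double crossovers. Comparing them with the parentals, only the b allele has switched, so b is the middle locus and the order is py – b – ts.
Crossovers in the py–b interval produce the single-crossover classes py b ts and py+ b+ ts+ (148 + 152 = 300) plus the double crossovers (19).
RF(py–b) = (300 + 19) / 2016 = 319/2016 = 0.1582 → 15.8 cM.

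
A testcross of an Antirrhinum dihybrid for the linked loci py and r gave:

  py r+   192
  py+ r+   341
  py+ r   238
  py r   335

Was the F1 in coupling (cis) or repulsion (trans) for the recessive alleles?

The two most frequent classes are py+ r+ (341) and py r (335); these are the parental (non-recombinant) types.
So the F1 carried py+ r+ on one chromosome and py r on the other — the recessive alleles are on the same chromosome (cis / coupling).

cis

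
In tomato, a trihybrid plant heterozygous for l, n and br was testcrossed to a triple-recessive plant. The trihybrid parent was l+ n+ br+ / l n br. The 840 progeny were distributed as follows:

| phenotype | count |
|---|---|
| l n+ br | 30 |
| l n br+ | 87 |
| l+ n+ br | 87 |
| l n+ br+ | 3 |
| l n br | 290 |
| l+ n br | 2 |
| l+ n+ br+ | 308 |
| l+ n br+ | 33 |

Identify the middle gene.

l

The two rarest classes, l n+ br+ and l+ n br, are the double crossovers. Comparing them with the parentals, only the l allele has switched, so l is the middle locus and the order is n – l – br.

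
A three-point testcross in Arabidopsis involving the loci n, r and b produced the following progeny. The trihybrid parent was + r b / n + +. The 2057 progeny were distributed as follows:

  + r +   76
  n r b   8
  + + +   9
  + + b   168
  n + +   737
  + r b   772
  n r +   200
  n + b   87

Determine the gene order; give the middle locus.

n

The two rarest classes, n r b and + + +, are the double crossovers. Comparing them with the parentals, only the n allele has switched, so n is the middle locus and the order is b – n – r.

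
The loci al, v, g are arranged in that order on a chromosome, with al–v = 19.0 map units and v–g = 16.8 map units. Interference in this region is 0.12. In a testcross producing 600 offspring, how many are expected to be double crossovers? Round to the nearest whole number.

Map distances give recombination frequencies of 0.190 and 0.168 for the two intervals.
With interference 0.12 (so coincidence = 0.88), expected double-crossover frequency = 0.190 × 0.168 × 0.88 = 0.02809.
Expected number = 0.02809 × 600 = 16.85 ≈ 17.

17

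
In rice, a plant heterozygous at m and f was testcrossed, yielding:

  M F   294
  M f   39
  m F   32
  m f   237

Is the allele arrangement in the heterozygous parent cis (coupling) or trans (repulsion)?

The two most frequent classes are M F (294) and m f (237); these are the parental (non-recombinant) types.
So the F1 carried M F on one chromosome and m f on the other — the recessive alleles are on the same chromosome (cis / coupling).

cis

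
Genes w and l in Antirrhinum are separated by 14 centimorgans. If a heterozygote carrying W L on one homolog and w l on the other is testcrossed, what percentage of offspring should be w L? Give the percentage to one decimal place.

A map distance of 14 centimorgans corresponds to a recombination frequency of 0.140.
The F1 is W L / w l, so w L is a recombinant gamete class with expected frequency r/2 = 0.140/2 = 0.0700.
That is 0.0700 = 7.0% of the progeny.

7.0%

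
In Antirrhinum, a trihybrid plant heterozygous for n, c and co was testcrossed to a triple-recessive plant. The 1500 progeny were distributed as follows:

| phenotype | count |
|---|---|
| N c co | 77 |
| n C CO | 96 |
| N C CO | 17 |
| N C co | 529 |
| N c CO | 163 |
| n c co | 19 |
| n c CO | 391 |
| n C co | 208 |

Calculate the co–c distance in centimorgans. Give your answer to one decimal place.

13.9 centimorgans

The two most frequent reciprocal classes, N C co and n c CO, are the parental types, so the F1 was N C co / n c CO.
The two rarest classes, N C CO and n c co, are the double crossovers. Comparing them with the parentals, only the co allele has switched, so co is the middle locus and the order is n – co – c.
Crossovers in the co–c interval produce the single-crossover classes N c co and n C CO (77 + 96 = 173) plus the double crossovers (36).
RF(co–c) = (173 + 36) / 1500 = 209/1500 = 0.1393 → 13.9 centimorgans.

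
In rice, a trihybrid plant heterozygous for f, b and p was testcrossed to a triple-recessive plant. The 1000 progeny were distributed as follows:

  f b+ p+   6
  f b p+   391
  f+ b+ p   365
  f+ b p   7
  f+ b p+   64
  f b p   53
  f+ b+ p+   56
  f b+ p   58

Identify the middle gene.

b

The two most frequent reciprocal classes, f b p+ and f+ b+ p, are the parental types, so the F1 was f b p+ / f+ b+ p.
The two rarest classes, f b+ p+ and f+ b p, are the double crossovers. Comparing them with the parentals, only the b allele has switched, so b is the middle locus and the order is f – b – p.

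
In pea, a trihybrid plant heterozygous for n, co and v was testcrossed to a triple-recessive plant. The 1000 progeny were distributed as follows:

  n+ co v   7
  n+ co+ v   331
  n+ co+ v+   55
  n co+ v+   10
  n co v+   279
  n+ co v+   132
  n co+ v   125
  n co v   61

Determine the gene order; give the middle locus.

co

The two most frequent reciprocal classes, n+ co+ v and n co v+, are the parental types, so the F1 was n+ co+ v / n co v+.
The two rarest classes, n+ co v and n co+ v+, are the double crossovers. Comparing them with the parentals, only the co allele has switched, so co is the middle locus and the order is v – co – n.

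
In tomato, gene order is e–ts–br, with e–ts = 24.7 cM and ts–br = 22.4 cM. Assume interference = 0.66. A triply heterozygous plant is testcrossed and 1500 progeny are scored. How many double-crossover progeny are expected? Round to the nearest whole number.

Map distances give recombination frequencies of 0.247 and 0.224 for the two intervals.
With interference 0.66 (so coincidence = 0.34), expected double-crossover frequency = 0.247 × 0.224 × 0.34 = 0.01881.
Expected number = 0.01881 × 1500 = 28.22 ≈ 28.

28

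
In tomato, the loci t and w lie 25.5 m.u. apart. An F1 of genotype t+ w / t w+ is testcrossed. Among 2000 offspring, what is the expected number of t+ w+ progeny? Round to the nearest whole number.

A map distance of 25.5 m.u. corresponds to a recombination frequency of 0.255.
The F1 is t+ w / t w+, so t+ w+ is a recombinant gamete class with expected frequency r/2 = 0.255/2 = 0.1275.
Expected number = 0.1275 × 2000 = 255.00 ≈ 255.

255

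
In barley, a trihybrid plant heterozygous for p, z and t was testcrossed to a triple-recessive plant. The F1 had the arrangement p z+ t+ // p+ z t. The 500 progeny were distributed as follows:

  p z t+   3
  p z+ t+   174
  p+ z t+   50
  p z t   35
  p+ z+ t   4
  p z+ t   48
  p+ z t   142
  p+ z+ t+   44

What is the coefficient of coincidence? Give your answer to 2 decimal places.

The two rarest classes, p z t+ and p+ z+ t, are the double crossovers. Comparing them with the parentals, only the z allele has switched, so z is the middle locus and the order is t – z – p.
t–z: (98 + 7)/500 = 0.2100; z–p: (79 + 7)/500 = 0.1720.
Expected DCO frequency = 0.2100 × 0.1720 ≈ 0.03612; observed = 7/500 ≈ 0.01400.
Coefficient of coincidence = 0.01400/0.03612 ≈ 0.39.

0.39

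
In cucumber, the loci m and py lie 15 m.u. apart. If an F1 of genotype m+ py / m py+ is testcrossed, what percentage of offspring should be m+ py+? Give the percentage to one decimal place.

7.5%

A map distance of 15 m.u. corresponds to a recombination frequency of 0.150.
The F1 is m+ py / m py+, so m+ py+ is a recombinant gamete class with expected frequency r/2 = 0.150/2 = 0.0750.
That is 0.0750 = 7.5% of the progeny.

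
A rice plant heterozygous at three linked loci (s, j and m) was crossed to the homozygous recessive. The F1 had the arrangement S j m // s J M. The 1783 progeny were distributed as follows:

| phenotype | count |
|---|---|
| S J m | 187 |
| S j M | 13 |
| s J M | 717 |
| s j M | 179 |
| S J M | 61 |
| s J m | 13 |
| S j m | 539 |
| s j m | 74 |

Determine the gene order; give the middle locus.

The two rarest classes, S j M and s J m, are the double crossovers. Comparing them with the parentals, only the m allele has switched, so m is the middle locus and the order is s – m – j.

m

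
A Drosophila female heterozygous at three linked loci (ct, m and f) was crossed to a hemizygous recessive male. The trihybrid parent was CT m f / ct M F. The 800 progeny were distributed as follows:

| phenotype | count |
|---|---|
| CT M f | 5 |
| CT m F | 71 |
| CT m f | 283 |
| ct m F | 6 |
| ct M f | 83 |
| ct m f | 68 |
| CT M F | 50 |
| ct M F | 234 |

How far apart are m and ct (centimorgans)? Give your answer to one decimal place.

16.1 centimorgans

The two rarest classes, CT M f and ct m F, are the double crossovers. Comparing them with the parentals, only the m allele has switched, so m is the middle locus and the order is f – m – ct.
Crossovers in the m–ct interval produce the single-crossover classes ct m f and CT M F (68 + 50 = 118) plus the double crossovers (11).
RF(m–ct) = (118 + 11) / 800 = 129/800 = 0.1613 → 16.1 centimorgans.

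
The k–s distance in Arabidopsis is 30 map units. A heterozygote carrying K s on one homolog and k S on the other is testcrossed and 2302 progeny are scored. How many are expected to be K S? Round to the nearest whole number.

A map distance of 30 map units corresponds to a recombination frequency of 0.300.
The F1 is K s / k S, so K S is a recombinant gamete class with expected frequency r/2 = 0.300/2 = 0.1500.
Expected number = 0.1500 × 2302 = 345.30 ≈ 345.

345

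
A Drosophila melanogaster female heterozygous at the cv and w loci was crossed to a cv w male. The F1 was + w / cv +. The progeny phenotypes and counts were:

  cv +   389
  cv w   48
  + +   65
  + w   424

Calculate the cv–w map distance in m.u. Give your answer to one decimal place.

12.2 m.u.

The recombinant classes are + + and cv w: 65 + 48 = 113.
Recombination frequency = 113/926 = 0.1220 ≈ 12.2%, i.e. 12.2 m.u.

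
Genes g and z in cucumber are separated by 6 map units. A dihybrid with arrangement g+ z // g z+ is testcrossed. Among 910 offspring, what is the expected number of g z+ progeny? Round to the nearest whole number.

A map distance of 6 map units corresponds to a recombination frequency of 0.060.
The F1 is g+ z / g z+, so g z+ is a parental gamete class with expected frequency (1 − r)/2 = 0.940/2 = 0.4700.
Expected number = 0.4700 × 910 = 427.70 ≈ 428.

428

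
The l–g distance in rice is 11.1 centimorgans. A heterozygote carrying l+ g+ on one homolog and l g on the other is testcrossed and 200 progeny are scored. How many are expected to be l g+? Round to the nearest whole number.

11

A map distance of 11.1 centimorgans corresponds to a recombination frequency of 0.111.
The F1 is l+ g+ / l g, so l g+ is a recombinant gamete class with expected frequency r/2 = 0.111/2 = 0.0555.
Expected number = 0.0555 × 200 = 11.10 ≈ 11.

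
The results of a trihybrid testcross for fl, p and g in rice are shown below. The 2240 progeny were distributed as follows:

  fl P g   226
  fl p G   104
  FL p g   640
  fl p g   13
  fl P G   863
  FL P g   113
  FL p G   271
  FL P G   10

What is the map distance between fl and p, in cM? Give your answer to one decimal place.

10.7 cM

The two most frequent reciprocal classes, fl P G and FL p g, are the parental types, so the F1 was fl P G / FL p g.
The two rarest classes, FL P G and fl p g, are the double crossovers. Comparing them with the parentals, only the fl allele has switched, so fl is the middle locus and the order is p – fl – g.
Crossovers in the p–fl interval produce the single-crossover classes fl p G and FL P g (104 + 113 = 217) plus the double crossovers (23).
RF(p–fl) = (217 + 23) / 2240 = 240/2240 = 0.1071 → 10.7 cM.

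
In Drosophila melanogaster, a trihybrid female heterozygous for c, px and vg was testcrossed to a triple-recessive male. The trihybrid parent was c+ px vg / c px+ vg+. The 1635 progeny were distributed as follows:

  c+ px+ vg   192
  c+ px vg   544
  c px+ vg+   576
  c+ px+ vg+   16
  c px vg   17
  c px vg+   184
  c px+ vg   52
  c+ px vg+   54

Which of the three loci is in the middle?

The two rarest classes, c px vg and c+ px+ vg+, are the double crossovers. Comparing them with the parentals, only the c allele has switched, so c is the middle locus and the order is vg – c – px.

c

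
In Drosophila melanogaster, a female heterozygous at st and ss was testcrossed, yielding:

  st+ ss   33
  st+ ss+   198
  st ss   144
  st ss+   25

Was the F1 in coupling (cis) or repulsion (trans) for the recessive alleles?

The two most frequent classes are st+ ss+ (198) and st ss (144); these are the parental (non-recombinant) types.
So the F1 carried st+ ss+ on one chromosome and st ss on the other — the recessive alleles are on the same chromosome (cis / coupling).

cis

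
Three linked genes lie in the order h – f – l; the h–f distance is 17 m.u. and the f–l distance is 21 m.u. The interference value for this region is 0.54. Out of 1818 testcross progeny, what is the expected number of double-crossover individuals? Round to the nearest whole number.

Map distances give recombination frequencies of 0.170 and 0.210 for the two intervals.
With interference 0.54 (so coincidence = 0.46), expected double-crossover frequency = 0.170 × 0.210 × 0.46 = 0.01642.
Expected number = 0.01642 × 1818 = 29.86 ≈ 30.

30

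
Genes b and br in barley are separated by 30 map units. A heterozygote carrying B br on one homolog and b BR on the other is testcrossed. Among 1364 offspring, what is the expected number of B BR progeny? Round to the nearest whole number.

A map distance of 30 map units corresponds to a recombination frequency of 0.300.
The F1 is B br / b BR, so B BR is a recombinant gamete class with expected frequency r/2 = 0.300/2 = 0.1500.
Expected number = 0.1500 × 1364 = 204.60 ≈ 205.

205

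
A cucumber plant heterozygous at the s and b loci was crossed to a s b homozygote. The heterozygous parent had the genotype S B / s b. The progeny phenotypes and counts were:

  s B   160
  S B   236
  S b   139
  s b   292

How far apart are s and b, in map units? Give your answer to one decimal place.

The recombinant classes are S b and s B: 139 + 160 = 299.
Recombination frequency = 299/827 = 0.3615 ≈ 36.2%, i.e. 36.2 map units.

36.2 map units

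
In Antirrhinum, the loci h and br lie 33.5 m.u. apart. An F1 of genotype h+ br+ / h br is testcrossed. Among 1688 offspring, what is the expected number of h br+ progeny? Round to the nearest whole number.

A map distance of 33.5 m.u. corresponds to a recombination frequency of 0.335.
The F1 is h+ br+ / h br, so h br+ is a recombinant gamete class with expected frequency r/2 = 0.335/2 = 0.1675.
Expected number = 0.1675 × 1688 = 282.74 ≈ 283.

283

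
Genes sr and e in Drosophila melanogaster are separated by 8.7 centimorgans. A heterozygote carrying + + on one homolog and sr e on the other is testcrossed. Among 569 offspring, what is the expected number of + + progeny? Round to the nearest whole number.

A map distance of 8.7 centimorgans corresponds to a recombination frequency of 0.087.
The F1 is + + / sr e, so + + is a parental gamete class with expected frequency (1 − r)/2 = 0.913/2 = 0.4565.
Expected number = 0.4565 × 569 = 259.75 ≈ 260.

260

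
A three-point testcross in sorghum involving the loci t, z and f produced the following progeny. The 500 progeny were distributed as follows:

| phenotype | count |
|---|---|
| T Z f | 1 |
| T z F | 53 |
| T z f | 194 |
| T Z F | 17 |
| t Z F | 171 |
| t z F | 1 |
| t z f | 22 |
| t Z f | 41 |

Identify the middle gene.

z

The two most frequent reciprocal classes, t Z F and T z f, are the parental types, so the F1 was t Z F / T z f.
The two rarest classes, t z F and T Z f, are the double crossovers. Comparing them with the parentals, only the z allele has switched, so z is the middle locus and the order is f – z – t.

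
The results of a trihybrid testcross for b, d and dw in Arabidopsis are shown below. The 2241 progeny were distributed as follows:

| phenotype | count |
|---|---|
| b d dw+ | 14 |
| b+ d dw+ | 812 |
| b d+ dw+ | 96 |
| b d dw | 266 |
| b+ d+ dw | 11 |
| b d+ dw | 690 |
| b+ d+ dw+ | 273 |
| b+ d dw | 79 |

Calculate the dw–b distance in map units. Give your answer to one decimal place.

The two most frequent reciprocal classes, b d+ dw and b+ d dw+, are the parental types, so the F1 was b d+ dw / b+ d dw+.
The two rarest classes, b+ d+ dw and b d dw+, are the double crossovers. Comparing them with the parentals, only the b allele has switched, so b is the middle locus and the order is d – b – dw.
Crossovers in the b–dw interval produce the single-crossover classes b d+ dw+ and b+ d dw (96 + 79 = 175) plus the double crossovers (25).
RF(b–dw) = (175 + 25) / 2241 = 200/2241 = 0.0892 → 8.9 map units.

8.9 map units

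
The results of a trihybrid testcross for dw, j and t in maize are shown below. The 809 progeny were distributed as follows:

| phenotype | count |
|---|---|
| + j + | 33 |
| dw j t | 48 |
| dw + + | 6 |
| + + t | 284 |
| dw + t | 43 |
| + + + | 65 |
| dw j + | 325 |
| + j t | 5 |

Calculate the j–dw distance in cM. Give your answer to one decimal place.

The two most frequent reciprocal classes, + + t and dw j +, are the parental types, so the F1 was + + t / dw j +.
The two rarest classes, + j t and dw + +, are the double crossovers. Comparing them with the parentals, only the j allele has switched, so j is the middle locus and the order is t – j – dw.
Crossovers in the j–dw interval produce the single-crossover classes dw + t and + j + (43 + 33 = 76) plus the double crossovers (11).
RF(j–dw) = (76 + 11) / 809 = 87/809 = 0.1075 → 10.8 cM.

10.8 cM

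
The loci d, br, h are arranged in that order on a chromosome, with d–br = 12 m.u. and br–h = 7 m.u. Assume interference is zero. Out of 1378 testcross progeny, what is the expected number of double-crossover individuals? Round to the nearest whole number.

12

Map distances give recombination frequencies of 0.120 and 0.070 for the two intervals.
With no interference, expected double-crossover frequency = 0.120 × 0.070 = 0.00840.
Expected number = 0.00840 × 1378 = 11.58 ≈ 12.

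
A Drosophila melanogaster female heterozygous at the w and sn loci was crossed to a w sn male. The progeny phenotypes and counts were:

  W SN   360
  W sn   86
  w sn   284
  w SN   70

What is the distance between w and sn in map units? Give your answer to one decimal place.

19.5 map units

The two most frequent classes, W SN (360) and w sn (284), are the parental types, so the F1 was W SN / w sn.
The recombinant classes are W sn and w SN: 86 + 70 = 156.
Recombination frequency = 156/800 = 0.1950 ≈ 19.5%, i.e. 19.5 map units.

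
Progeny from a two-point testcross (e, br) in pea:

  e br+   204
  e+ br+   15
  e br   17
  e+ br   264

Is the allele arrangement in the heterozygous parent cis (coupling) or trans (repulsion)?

The two most frequent classes are e+ br (264) and e br+ (204); these are the parental (non-recombinant) types.
So the F1 carried e+ br on one chromosome and e br+ on the other — the recessive alleles are on opposite chromosomes (trans / repulsion).

trans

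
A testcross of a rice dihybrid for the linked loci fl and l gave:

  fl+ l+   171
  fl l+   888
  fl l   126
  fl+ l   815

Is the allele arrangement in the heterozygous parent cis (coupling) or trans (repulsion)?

The two most frequent classes are fl+ l (815) and fl l+ (888); these are the parental (non-recombinant) types.
So the F1 carried fl+ l on one chromosome and fl l+ on the other — the recessive alleles are on opposite chromosomes (trans / repulsion).

trans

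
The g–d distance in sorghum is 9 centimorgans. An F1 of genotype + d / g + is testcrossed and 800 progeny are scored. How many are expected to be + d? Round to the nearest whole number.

364

A map distance of 9 centimorgans corresponds to a recombination frequency of 0.090.
The F1 is + d / g +, so + d is a parental gamete class with expected frequency (1 − r)/2 = 0.910/2 = 0.4550.
Expected number = 0.4550 × 800 = 364.00 ≈ 364.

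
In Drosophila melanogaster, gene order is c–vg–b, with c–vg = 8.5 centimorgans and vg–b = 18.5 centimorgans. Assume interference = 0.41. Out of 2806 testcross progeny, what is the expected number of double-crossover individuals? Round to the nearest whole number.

26

Map distances give recombination frequencies of 0.085 and 0.185 for the two intervals.
With interference 0.41 (so coincidence = 0.59), expected double-crossover frequency = 0.085 × 0.185 × 0.59 = 0.00928.
Expected number = 0.00928 × 2806 = 26.03 ≈ 26.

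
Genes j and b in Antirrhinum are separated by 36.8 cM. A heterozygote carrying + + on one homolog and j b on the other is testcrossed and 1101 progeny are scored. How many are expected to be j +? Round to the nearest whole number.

203

A map distance of 36.8 cM corresponds to a recombination frequency of 0.368.
The F1 is + + / j b, so j + is a recombinant gamete class with expected frequency r/2 = 0.368/2 = 0.1840.
Expected number = 0.1840 × 1101 = 202.58 ≈ 203.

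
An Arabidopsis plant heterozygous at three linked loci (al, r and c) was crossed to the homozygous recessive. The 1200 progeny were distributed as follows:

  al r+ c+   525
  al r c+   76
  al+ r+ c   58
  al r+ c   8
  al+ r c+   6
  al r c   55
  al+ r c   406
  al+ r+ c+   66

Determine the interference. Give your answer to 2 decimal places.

The two most frequent reciprocal classes, al+ r c and al r+ c+, are the parental types, so the F1 was al+ r c / al r+ c+.
The two rarest classes, al+ r c+ and al r+ c, are the double crossovers. Comparing them with the parentals, only the c allele has switched, so c is the middle locus and the order is r – c – al.
r–c: (134 + 14)/1200 = 0.1233; c–al: (121 + 14)/1200 = 0.1125.
Expected DCO frequency = 0.1233 × 0.1125 ≈ 0.01387; observed = 14/1200 ≈ 0.01167.
Coefficient of coincidence = 0.01167/0.01387 ≈ 0.84; interference = 1 − 0.84 = 0.16.

0.16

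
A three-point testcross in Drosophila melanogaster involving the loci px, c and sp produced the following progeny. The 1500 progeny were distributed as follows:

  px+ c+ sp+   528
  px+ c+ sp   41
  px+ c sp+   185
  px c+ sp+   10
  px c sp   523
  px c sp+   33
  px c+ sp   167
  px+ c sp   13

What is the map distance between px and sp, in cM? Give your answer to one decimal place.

The two most frequent reciprocal classes, px+ c+ sp+ and px c sp, are the parental types, so the F1 was px+ c+ sp+ / px c sp.
The two rarest classes, px c+ sp+ and px+ c sp, are the double crossovers. Comparing them with the parentals, only the px allele has switched, so px is the middle locus and the order is c – px – sp.
Crossovers in the px–sp interval produce the single-crossover classes px+ c+ sp and px c sp+ (41 + 33 = 74) plus the double crossovers (23).
RF(px–sp) = (74 + 23) / 1500 = 97/1500 = 0.0647 → 6.5 cM.

6.5 cM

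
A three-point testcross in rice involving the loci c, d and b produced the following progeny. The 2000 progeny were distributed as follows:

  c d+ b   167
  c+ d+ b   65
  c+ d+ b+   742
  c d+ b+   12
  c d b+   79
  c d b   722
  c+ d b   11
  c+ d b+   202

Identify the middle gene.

The two most frequent reciprocal classes, c d b and c+ d+ b+, are the parental types, so the F1 was c d b / c+ d+ b+.
The two rarest classes, c+ d b and c d+ b+, are the double crossovers. Comparing them with the parentals, only the c allele has switched, so c is the middle locus and the order is d – c – b.

c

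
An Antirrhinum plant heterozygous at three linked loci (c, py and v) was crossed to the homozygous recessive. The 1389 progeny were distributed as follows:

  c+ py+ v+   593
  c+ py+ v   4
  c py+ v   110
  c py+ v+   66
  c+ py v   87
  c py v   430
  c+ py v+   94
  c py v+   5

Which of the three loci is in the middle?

v

The two most frequent reciprocal classes, c py v and c+ py+ v+, are the parental types, so the F1 was c py v / c+ py+ v+.
The two rarest classes, c py v+ and c+ py+ v, are the double crossovers. Comparing them with the parentals, only the v allele has switched, so v is the middle locus and the order is py – v – c.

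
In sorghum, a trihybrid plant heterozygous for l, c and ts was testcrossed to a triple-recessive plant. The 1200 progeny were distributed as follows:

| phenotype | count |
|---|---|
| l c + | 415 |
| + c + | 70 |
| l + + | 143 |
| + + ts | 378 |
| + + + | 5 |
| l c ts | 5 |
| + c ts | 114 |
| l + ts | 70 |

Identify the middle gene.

ts

The two most frequent reciprocal classes, l c + and + + ts, are the parental types, so the F1 was l c + / + + ts.
The two rarest classes, l c ts and + + +, are the double crossovers. Comparing them with the parentals, only the ts allele has switched, so ts is the middle locus and the order is c – ts – l.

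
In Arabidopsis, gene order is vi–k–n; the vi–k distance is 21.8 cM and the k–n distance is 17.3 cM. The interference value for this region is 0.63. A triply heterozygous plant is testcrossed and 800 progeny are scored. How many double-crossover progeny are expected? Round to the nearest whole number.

Map distances give recombination frequencies of 0.218 and 0.173 for the two intervals.
With interference 0.63 (so coincidence = 0.37), expected double-crossover frequency = 0.218 × 0.173 × 0.37 = 0.01395.
Expected number = 0.01395 × 800 = 11.16 ≈ 11.

11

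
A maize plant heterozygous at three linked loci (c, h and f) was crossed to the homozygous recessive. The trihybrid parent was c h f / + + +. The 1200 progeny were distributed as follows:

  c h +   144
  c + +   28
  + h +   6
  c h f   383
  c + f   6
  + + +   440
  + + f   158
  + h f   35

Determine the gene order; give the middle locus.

h

The two rarest classes, c + f and + h +, are the double crossovers. Comparing them with the parentals, only the h allele has switched, so h is the middle locus and the order is f – h – c.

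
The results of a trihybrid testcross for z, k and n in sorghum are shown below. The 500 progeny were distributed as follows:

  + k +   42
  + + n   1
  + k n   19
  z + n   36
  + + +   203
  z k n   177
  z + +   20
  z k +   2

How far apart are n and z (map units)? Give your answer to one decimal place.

8.4 map units

The two most frequent reciprocal classes, + + + and z k n, are the parental types, so the F1 was + + + / z k n.
The two rarest classes, + + n and z k +, are the double crossovers. Comparing them with the parentals, only the n allele has switched, so n is the middle locus and the order is z – n – k.
Crossovers in the z–n interval produce the single-crossover classes z + + and + k n (20 + 19 = 39) plus the double crossovers (3).
RF(z–n) = (39 + 3) / 500 = 42/500 = 0.0840 → 8.4 map units.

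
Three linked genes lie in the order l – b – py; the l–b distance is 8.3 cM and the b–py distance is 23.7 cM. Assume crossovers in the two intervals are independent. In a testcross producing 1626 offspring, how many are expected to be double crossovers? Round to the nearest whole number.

32

Map distances give recombination frequencies of 0.083 and 0.237 for the two intervals.
With no interference, expected double-crossover frequency = 0.083 × 0.237 = 0.01967.
Expected number = 0.01967 × 1626 = 31.99 ≈ 32.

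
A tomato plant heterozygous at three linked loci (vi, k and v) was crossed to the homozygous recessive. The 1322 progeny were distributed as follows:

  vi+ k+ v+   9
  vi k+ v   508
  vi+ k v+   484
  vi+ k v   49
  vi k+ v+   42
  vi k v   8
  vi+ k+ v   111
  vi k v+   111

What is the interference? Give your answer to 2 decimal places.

0.13

The two most frequent reciprocal classes, vi+ k v+ and vi k+ v, are the parental types, so the F1 was vi+ k v+ / vi k+ v.
The two rarest classes, vi+ k+ v+ and vi k v, are the double crossovers. Comparing them with the parentals, only the k allele has switched, so k is the middle locus and the order is vi – k – v.
vi–k: (222 + 17)/1322 = 0.1808; k–v: (91 + 17)/1322 = 0.0817.
Expected DCO frequency = 0.1808 × 0.0817 ≈ 0.01477; observed = 17/1322 ≈ 0.01286.
Coefficient of coincidence = 0.01286/0.01477 ≈ 0.87; interference = 1 − 0.87 = 0.13.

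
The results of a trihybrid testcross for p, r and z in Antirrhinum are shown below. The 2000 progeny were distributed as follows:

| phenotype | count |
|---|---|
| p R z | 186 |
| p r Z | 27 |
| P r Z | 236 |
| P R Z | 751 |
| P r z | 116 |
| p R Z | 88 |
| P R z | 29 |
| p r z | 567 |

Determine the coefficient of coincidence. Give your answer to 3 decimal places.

The two most frequent reciprocal classes, p r z and P R Z, are the parental types, so the F1 was p r z / P R Z.
The two rarest classes, p r Z and P R z, are the double crossovers. Comparing them with the parentals, only the z allele has switched, so z is the middle locus and the order is r – z – p.
r–z: (422 + 56)/2000 = 0.2390; z–p: (204 + 56)/2000 = 0.1300.
Expected DCO frequency = 0.2390 × 0.1300 ≈ 0.03107; observed = 56/2000 ≈ 0.02800.
Coefficient of coincidence = 0.02800/0.03107 ≈ 0.901.

0.901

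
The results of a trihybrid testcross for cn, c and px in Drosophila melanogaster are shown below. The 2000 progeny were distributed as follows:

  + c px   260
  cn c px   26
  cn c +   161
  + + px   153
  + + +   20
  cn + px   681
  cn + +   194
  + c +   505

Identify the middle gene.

The two most frequent reciprocal classes, cn + px and + c +, are the parental types, so the F1 was cn + px / + c +.
The two rarest classes, cn c px and + + +, are the double crossovers. Comparing them with the parentals, only the c allele has switched, so c is the middle locus and the order is cn – c – px.

c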